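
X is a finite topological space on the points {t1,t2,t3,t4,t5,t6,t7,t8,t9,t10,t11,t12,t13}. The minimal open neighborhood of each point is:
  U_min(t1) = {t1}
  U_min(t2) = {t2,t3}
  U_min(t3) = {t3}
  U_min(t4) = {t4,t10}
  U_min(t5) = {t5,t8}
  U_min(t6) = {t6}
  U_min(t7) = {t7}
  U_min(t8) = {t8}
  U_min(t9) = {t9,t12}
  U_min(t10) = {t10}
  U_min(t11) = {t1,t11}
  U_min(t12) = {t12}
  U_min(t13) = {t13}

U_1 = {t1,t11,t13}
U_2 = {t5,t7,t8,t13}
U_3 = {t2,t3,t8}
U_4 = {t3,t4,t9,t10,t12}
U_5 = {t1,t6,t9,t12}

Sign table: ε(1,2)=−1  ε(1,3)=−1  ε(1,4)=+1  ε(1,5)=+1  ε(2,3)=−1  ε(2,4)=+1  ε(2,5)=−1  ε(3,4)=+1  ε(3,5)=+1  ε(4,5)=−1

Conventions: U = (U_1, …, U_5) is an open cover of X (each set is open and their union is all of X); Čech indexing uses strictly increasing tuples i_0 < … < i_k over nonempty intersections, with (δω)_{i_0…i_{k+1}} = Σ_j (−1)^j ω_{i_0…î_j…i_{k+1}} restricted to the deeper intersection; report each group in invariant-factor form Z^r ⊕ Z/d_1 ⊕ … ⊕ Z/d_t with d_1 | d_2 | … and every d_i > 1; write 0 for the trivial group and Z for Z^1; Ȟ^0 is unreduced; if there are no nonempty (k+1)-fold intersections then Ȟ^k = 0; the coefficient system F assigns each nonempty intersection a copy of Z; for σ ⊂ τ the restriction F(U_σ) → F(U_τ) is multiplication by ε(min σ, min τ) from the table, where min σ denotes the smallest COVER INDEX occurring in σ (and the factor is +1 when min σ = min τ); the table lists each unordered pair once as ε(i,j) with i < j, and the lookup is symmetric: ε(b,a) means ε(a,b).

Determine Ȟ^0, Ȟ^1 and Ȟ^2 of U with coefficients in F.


intersection data:
  U12={t13} U15={t1} U23={t8} U34={t3} U45={t9,t12}
C dims 5,5; δ0: rk 5, SNF 1^4·2
Ȟ^0 = (5 − 5) − 0 = 0, so Ȟ^0 ≅ 0
Ȟ^1 = (5 − 0) − 5 = 0 plus torsion [2], so Ȟ^1 ≅ Z/2
Ȟ^2 = (0 − 0) − 0 = 0, so Ȟ^2 ≅ 0

Ȟ^0(U;F) ≅ 0, Ȟ^1(U;F) ≅ Z/2, Ȟ^2(U;F) ≅ 0


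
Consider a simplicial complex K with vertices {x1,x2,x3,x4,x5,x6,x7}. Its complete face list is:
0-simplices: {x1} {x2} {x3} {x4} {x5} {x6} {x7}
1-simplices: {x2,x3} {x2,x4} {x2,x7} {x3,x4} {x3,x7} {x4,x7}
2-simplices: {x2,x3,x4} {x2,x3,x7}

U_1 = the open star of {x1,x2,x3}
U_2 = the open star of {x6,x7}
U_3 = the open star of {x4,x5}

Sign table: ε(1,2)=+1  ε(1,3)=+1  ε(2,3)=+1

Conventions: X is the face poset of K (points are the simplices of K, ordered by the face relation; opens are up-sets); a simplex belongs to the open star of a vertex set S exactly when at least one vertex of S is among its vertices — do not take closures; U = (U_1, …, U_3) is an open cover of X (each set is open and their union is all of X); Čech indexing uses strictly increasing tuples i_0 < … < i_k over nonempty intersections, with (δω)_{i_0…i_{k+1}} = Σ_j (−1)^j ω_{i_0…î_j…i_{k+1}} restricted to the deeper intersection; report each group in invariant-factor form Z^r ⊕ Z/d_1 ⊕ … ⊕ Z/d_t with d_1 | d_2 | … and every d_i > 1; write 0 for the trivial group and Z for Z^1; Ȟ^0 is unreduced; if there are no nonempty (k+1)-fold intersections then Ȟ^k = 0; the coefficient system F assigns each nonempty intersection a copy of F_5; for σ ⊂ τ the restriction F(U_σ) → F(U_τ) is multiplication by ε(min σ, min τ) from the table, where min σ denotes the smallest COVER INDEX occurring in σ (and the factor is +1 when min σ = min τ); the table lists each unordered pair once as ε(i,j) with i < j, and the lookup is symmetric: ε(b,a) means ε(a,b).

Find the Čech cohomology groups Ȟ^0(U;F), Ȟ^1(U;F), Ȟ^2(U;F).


nonempty overlaps:
  U1={{x1},{x2},{x3},{x2,x3},{x2,x4},{x2,x7},{x3,x4},{x3,x7},{x2,x3,x4},{x2,x3,x7}} U2={{x6},{x7},{x2,x7},{x3,x7},{x4,x7},{x2,x3,x7}} U3={{x4},{x5},{x2,x4},{x3,x4},{x4,x7},{x2,x3,x4}}
  U12={{x2,x7},{x3,x7},{x2,x3,x7}} U13={{x2,x4},{x3,x4},{x2,x3,x4}} U23={{x4,x7}}
C dims 3,3; δ0: rk_F5 2
degree 0: 3−2−0 = 1 → Ȟ^0 ≅ Z/5
degree 1: 3−0−2 = 1 → Ȟ^1 ≅ Z/5
degree 2: 0−0−0 = 0 → Ȟ^2 ≅ 0

Ȟ^0 ≅ Z/5,  Ȟ^1 ≅ Z/5,  Ȟ^2 ≅ 0


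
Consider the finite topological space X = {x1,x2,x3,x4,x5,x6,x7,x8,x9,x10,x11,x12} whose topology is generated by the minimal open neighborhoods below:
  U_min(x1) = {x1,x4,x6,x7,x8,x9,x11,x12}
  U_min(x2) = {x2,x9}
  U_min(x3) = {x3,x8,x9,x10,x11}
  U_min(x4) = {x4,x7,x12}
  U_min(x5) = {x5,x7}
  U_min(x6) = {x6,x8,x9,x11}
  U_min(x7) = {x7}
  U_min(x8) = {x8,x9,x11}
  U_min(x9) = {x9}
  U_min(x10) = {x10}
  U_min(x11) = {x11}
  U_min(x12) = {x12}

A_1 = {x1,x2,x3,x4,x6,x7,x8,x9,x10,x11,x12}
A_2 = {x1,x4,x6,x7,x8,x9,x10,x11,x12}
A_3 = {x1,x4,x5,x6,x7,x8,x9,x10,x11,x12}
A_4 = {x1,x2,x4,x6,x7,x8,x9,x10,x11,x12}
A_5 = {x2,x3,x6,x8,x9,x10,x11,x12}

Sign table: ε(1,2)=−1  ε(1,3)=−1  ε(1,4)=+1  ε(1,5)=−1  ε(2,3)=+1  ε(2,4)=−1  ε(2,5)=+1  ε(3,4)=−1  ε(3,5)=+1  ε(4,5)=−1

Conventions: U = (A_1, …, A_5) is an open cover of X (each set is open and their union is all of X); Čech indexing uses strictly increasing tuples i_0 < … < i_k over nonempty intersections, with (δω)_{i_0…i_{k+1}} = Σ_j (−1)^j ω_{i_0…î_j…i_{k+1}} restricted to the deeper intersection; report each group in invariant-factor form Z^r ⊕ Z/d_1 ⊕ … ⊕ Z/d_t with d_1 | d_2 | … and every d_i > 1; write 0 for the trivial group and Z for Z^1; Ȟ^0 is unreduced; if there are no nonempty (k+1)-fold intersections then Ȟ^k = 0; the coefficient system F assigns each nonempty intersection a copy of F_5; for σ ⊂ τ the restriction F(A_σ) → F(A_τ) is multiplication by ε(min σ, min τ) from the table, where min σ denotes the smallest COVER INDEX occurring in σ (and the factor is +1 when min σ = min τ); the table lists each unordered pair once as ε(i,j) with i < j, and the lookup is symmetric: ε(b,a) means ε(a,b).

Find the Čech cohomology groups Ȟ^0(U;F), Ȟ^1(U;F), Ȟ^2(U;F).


nerve of the cover:
  A12={x1,x4,x6,x7,x8,x9,x10,x11,x12} A13={x1,x4,x6,x7,x8,x9,x10,x11,x12} A14={x1,x2,x4,x6,x7,x8,x9,x10,x11,x12} A15={x2,x3,x6,x8,x9,x10,x11,x12} A23={x1,x4,x6,x7,x8,x9,x10,x11,x12} A24={x1,x4,x6,x7,x8,x9,x10,x11,x12} A25={x6,x8,x9,x10,x11,x12} A34={x1,x4,x6,x7,x8,x9,x10,x11,x12} A35={x6,x8,x9,x10,x11,x12} A45={x2,x6,x8,x9,x10,x11,x12}
  A123={x1,x4,x6,x7,x8,x9,x10,x11,x12} A124={x1,x4,x6,x7,x8,x9,x10,x11,x12} A125={x6,x8,x9,x10,x11,x12} A134={x1,x4,x6,x7,x8,x9,x10,x11,x12} A135={x6,x8,x9,x10,x11,x12} A145={x2,x6,x8,x9,x10,x11,x12} A234={x1,x4,x6,x7,x8,x9,x10,x11,x12} A235={x6,x8,x9,x10,x11,x12} A245={x6,x8,x9,x10,x11,x12} A345={x6,x8,x9,x10,x11,x12}
  A1234={x1,x4,x6,x7,x8,x9,x10,x11,x12} A1235={x6,x8,x9,x10,x11,x12} A1245={x6,x8,x9,x10,x11,x12} A1345={x6,x8,x9,x10,x11,x12} A2345={x6,x8,x9,x10,x11,x12}
  A12345={x6,x8,x9,x10,x11,x12}
C dims 5,10,10,5; δ0: rk_F5 4; δ1: rk_F5 6; δ2: rk_F5 4
Ȟ^0 = (5 − 4) − 0 = 1, so Ȟ^0 ≅ Z/5
Ȟ^1 = (10 − 6) − 4 = 0, so Ȟ^1 ≅ 0
Ȟ^2 = (10 − 4) − 6 = 0, so Ȟ^2 ≅ 0

Ȟ^0 ≅ Z/5, Ȟ^1 ≅ 0, Ȟ^2 ≅ 0


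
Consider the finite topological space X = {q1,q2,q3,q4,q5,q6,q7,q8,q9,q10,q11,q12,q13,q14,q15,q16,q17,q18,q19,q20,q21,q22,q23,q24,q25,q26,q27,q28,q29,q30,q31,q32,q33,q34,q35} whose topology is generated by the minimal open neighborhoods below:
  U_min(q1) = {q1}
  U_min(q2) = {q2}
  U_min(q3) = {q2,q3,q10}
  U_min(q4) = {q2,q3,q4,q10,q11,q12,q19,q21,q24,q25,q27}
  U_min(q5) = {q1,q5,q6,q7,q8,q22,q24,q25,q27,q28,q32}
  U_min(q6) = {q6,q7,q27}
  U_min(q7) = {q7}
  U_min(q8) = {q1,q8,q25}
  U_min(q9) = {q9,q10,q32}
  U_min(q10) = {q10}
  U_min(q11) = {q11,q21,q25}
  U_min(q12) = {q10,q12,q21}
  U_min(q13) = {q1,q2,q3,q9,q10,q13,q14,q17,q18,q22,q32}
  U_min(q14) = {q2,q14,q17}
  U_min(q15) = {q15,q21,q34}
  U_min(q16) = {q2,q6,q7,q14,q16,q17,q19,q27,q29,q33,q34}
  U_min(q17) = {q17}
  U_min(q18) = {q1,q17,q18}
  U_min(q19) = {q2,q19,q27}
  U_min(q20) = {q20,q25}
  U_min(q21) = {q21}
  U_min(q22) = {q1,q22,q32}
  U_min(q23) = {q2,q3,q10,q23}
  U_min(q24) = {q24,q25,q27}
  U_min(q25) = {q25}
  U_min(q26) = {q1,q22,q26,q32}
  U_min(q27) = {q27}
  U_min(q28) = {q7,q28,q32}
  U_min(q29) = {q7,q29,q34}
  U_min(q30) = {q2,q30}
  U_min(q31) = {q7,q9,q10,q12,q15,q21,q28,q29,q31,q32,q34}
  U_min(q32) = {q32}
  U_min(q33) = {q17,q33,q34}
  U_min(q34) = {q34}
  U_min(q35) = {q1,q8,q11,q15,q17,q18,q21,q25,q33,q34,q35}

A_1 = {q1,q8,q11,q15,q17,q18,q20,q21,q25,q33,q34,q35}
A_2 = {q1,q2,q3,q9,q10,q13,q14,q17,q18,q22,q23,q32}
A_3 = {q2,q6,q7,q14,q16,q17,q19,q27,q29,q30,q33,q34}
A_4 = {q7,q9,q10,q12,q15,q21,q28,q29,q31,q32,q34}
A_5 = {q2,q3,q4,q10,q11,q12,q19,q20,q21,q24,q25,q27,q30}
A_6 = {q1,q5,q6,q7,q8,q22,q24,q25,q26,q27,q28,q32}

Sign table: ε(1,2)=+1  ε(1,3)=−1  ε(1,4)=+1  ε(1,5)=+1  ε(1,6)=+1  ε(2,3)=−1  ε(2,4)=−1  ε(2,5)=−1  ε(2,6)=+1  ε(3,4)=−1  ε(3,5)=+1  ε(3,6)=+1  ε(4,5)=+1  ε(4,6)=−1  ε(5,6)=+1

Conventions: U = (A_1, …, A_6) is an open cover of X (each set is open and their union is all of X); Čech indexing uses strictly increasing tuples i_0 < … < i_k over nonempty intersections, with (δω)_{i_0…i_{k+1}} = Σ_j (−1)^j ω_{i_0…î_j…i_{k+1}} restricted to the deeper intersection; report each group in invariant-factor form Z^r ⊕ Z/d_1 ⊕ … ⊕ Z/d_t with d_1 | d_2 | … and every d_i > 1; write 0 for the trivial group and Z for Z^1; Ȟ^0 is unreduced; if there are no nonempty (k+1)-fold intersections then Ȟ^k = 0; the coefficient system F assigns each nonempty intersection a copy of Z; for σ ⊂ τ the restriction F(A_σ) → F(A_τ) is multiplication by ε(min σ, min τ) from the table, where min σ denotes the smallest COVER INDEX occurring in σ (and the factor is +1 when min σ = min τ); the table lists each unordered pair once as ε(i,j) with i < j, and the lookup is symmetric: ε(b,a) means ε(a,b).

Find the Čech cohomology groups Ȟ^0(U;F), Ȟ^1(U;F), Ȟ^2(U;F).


nonempty overlaps:
  A12={q1,q17,q18} A13={q17,q33,q34} A14={q15,q21,q34} A15={q11,q20,q21,q25} A16={q1,q8,q25} A23={q2,q14,q17} A24={q9,q10,q32} A25={q2,q3,q10} A26={q1,q22,q32} A34={q7,q29,q34} A35={q2,q19,q27,q30} A36={q6,q7,q27} A45={q10,q12,q21} A46={q7,q28,q32} A56={q24,q25,q27}
  A123={q17} A126={q1} A134={q34} A145={q21} A156={q25} A235={q2} A245={q10} A246={q32} A346={q7} A356={q27}
C dims 6,15,10; δ0: rk 6, SNF 1^5·2; δ1: rk 9, SNF 1^9
degree 0: 6−6−0 = 0 → Ȟ^0 ≅ 0
degree 1: 15−9−6 = 0 plus torsion [2] → Ȟ^1 ≅ Z/2
degree 2: 10−0−9 = 1 → Ȟ^2 ≅ Z

Ȟ^0 ≅ 0, Ȟ^1 ≅ Z/2, Ȟ^2 ≅ Z


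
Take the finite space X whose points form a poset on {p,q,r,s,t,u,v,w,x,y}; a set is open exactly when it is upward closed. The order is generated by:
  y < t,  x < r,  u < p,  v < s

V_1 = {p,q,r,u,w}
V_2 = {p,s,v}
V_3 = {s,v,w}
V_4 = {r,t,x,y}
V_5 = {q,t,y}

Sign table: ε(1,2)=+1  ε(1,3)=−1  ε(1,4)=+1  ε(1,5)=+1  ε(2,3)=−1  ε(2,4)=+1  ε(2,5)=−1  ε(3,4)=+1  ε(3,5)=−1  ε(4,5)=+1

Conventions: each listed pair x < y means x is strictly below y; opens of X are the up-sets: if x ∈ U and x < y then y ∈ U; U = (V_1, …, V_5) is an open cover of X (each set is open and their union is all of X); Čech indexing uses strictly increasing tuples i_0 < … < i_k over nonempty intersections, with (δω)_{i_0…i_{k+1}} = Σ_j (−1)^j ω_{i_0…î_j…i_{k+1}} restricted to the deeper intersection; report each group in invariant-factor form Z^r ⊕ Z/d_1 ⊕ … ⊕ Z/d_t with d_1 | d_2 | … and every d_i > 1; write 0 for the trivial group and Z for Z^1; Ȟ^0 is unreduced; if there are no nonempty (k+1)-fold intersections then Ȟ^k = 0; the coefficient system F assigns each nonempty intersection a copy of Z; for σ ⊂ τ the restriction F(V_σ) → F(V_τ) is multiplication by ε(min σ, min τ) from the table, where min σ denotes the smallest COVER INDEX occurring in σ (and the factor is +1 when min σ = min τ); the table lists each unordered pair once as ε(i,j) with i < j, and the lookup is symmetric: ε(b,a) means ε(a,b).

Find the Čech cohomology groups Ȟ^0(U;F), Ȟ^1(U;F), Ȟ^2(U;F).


nerve of the cover:
  V12={p} V13={w} V14={r} V15={q} V23={s,v} V45={t,y}
C dims 5,6; δ0: rk 4, SNF 1^4
Ȟ^0 = (5 − 4) − 0 = 1, so Ȟ^0 ≅ Z
Ȟ^1 = (6 − 0) − 4 = 2, so Ȟ^1 ≅ Z^2
Ȟ^2 = (0 − 0) − 0 = 0, so Ȟ^2 ≅ 0

Ȟ^0(U;F) ≅ Z, Ȟ^1(U;F) ≅ Z^2 and Ȟ^2(U;F) ≅ 0


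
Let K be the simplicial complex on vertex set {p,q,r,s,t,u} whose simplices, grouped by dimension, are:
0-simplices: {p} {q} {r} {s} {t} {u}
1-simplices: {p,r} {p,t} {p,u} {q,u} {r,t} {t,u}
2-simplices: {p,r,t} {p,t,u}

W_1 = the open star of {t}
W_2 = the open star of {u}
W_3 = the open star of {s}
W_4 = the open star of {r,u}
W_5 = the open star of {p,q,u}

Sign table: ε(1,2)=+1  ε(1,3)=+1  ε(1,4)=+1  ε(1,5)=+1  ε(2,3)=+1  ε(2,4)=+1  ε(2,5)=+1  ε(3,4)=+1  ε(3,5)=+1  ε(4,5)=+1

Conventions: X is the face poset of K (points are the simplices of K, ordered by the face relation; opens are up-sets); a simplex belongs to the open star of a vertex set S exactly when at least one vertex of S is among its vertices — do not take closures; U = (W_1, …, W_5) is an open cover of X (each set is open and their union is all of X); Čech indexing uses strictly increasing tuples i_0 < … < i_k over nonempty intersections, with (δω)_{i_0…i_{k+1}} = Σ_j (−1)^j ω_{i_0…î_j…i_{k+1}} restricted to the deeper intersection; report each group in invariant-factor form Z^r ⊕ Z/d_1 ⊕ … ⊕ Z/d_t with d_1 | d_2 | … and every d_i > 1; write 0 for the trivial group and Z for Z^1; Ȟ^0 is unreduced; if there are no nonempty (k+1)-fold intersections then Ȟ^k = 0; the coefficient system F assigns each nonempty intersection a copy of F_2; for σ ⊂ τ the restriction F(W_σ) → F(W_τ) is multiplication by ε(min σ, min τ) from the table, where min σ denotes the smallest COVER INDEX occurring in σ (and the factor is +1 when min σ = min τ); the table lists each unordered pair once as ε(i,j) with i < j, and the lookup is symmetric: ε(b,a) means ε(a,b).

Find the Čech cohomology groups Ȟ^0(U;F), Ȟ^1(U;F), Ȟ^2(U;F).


Ȟ^0(U;F) ≅ Z/2 ⊕ Z/2,  Ȟ^1(U;F) ≅ 0,  Ȟ^2(U;F) ≅ 0

intersection data:
  W1={{t},{p,t},{r,t},{t,u},{p,r,t},{p,t,u}} W2={{u},{p,u},{q,u},{t,u},{p,t,u}} W3={{s}} W4={{r},{u},{p,r},{p,u},{q,u},{r,t},{t,u},{p,r,t},{p,t,u}} W5={{p},{q},{u},{p,r},{p,t},{p,u},{q,u},{t,u},{p,r,t},{p,t,u}}
  W12={{t,u},{p,t,u}} W14={{r,t},{t,u},{p,r,t},{p,t,u}} W15={{p,t},{t,u},{p,r,t},{p,t,u}} W24={{u},{p,u},{q,u},{t,u},{p,t,u}} W25={{u},{p,u},{q,u},{t,u},{p,t,u}} W45={{u},{p,r},{p,u},{q,u},{t,u},{p,r,t},{p,t,u}}
  W124={{t,u},{p,t,u}} W125={{t,u},{p,t,u}} W145={{t,u},{p,r,t},{p,t,u}} W245={{u},{p,u},{q,u},{t,u},{p,t,u}}
  W1245={{t,u},{p,t,u}}
C dims 5,6,4,1; δ0: rk_F2 3; δ1: rk_F2 3; δ2: rk_F2 1
Ȟ^0 = (5 − 3) − 0 = 2, so Ȟ^0 ≅ Z/2 ⊕ Z/2
Ȟ^1 = (6 − 3) − 3 = 0, so Ȟ^1 ≅ 0
Ȟ^2 = (4 − 1) − 3 = 0, so Ȟ^2 ≅ 0


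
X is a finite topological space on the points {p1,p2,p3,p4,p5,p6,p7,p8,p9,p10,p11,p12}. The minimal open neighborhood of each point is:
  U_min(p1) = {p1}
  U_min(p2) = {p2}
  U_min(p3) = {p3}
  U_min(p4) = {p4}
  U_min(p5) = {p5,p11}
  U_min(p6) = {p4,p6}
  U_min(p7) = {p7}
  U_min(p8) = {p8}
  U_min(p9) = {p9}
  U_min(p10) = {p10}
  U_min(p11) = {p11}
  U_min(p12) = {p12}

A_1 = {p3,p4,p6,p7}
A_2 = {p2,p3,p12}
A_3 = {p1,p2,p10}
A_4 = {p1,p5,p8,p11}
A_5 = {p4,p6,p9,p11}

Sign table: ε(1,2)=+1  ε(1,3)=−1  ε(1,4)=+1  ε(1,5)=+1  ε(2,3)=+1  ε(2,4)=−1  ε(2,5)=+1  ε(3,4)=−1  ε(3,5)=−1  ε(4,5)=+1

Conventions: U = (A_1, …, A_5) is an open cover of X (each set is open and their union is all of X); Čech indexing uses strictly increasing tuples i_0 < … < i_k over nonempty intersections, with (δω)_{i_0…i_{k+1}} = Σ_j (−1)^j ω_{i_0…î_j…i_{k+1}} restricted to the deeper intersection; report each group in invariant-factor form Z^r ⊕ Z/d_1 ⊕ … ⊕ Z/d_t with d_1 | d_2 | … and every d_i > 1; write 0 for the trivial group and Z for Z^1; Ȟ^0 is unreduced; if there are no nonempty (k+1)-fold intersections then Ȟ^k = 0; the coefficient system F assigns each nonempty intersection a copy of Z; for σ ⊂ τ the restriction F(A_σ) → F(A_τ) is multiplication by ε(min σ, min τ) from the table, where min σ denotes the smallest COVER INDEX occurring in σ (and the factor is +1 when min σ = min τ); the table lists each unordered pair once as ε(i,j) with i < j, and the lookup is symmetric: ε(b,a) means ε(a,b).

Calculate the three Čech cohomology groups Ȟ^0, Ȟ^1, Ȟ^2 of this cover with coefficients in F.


nonempty overlaps:
  A12={p3} A15={p4,p6} A23={p2} A34={p1} A45={p11}
C dims 5,5; δ0: rk 5, SNF 1^4·2
degree 0: 5−5−0 = 0 → Ȟ^0 ≅ 0
degree 1: 5−0−5 = 0 plus torsion [2] → Ȟ^1 ≅ Z/2
degree 2: 0−0−0 = 0 → Ȟ^2 ≅ 0

Ȟ^0 = 0, Ȟ^1 = Z/2, Ȟ^2 = 0


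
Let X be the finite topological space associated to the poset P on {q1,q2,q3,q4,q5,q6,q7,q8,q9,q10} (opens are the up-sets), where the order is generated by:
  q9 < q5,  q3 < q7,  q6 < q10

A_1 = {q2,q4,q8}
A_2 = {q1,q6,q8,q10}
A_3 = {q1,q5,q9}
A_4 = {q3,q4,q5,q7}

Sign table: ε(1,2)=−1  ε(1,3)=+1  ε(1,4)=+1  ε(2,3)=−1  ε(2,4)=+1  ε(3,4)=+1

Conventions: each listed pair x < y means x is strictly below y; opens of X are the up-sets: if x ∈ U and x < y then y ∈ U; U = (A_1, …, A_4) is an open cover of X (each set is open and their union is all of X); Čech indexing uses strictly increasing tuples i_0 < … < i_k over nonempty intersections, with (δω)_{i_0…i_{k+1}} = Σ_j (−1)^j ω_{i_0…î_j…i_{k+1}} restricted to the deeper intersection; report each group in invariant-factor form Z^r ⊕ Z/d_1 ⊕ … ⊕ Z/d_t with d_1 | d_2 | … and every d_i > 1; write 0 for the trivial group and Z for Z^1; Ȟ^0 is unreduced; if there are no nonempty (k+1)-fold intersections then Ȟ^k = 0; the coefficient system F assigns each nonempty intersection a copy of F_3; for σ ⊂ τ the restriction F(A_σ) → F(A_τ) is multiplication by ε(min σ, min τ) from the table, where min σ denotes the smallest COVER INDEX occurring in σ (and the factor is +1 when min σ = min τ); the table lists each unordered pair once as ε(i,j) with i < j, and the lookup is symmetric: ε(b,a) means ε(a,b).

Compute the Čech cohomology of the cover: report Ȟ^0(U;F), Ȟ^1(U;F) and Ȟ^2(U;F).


nerve of the cover:
  A12={q8} A14={q4} A23={q1} A34={q5}
C dims 4,4; δ0: rk_F3 3
Ȟ^0 = (4 − 3) − 0 = 1, so Ȟ^0 ≅ Z/3
Ȟ^1 = (4 − 0) − 3 = 1, so Ȟ^1 ≅ Z/3
Ȟ^2 = (0 − 0) − 0 = 0, so Ȟ^2 ≅ 0

Ȟ^0(U;F) ≅ Z/3, Ȟ^1(U;F) ≅ Z/3, Ȟ^2(U;F) ≅ 0


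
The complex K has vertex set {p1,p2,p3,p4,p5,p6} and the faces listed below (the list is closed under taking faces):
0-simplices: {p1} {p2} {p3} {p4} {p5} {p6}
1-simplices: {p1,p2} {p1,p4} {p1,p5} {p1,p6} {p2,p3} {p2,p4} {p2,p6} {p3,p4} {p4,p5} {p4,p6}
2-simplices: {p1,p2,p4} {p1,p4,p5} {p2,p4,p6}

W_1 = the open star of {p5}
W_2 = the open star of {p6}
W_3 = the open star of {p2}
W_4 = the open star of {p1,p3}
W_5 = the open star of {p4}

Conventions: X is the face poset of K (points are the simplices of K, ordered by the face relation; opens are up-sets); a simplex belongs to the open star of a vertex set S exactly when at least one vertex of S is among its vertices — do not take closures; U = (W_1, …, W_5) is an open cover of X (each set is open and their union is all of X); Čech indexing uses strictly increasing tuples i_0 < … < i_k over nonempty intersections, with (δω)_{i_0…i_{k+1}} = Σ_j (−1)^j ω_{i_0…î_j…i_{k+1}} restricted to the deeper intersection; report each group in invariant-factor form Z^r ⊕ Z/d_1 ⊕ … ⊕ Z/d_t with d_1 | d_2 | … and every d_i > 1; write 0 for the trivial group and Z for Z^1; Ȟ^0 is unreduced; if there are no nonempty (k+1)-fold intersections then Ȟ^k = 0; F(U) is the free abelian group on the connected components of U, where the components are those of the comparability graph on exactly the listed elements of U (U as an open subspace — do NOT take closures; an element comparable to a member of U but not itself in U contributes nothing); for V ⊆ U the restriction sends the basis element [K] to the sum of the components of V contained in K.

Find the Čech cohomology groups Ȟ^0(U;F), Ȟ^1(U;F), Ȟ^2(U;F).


nerve of the cover:
  W1={{p5},{p1,p5},{p4,p5},{p1,p4,p5}} W2={{p6},{p1,p6},{p2,p6},{p4,p6},{p2,p4,p6}} W3={{p2},{p1,p2},{p2,p3},{p2,p4},{p2,p6},{p1,p2,p4},{p2,p4,p6}} W4={{p1},{p3},{p1,p2},{p1,p4},{p1,p5},{p1,p6},{p2,p3},{p3,p4},{p1,p2,p4},{p1,p4,p5}} W5={{p4},{p1,p4},{p2,p4},{p3,p4},{p4,p5},{p4,p6},{p1,p2,p4},{p1,p4,p5},{p2,p4,p6}}
  W14={{p1,p5},{p1,p4,p5}} W15={{p4,p5},{p1,p4,p5}} W23={{p2,p6},{p2,p4,p6}} W24={{p1,p6}} W25={{p4,p6},{p2,p4,p6}} W34={{p1,p2},{p2,p3},{p1,p2,p4}} W35={{p2,p4},{p1,p2,p4},{p2,p4,p6}} W45={{p1,p4},{p3,p4},{p1,p2,p4},{p1,p4,p5}}
  W145={{p1,p4,p5}} W235={{p2,p4,p6}} W345={{p1,p2,p4}}
components per intersection:
  W1: {{p5},{p1,p5},{p4,p5},{p1,p4,p5}}
  W2: {{p6},{p1,p6},{p2,p6},{p4,p6},{p2,p4,p6}}
  W3: {{p2},{p1,p2},{p2,p3},{p2,p4},{p2,p6},{p1,p2,p4},{p2,p4,p6}}
  W4: {{p1},{p1,p2},{p1,p4},{p1,p5},{p1,p6},{p1,p2,p4},{p1,p4,p5}} {{p3},{p2,p3},{p3,p4}}
  W5: {{p4},{p1,p4},{p2,p4},{p3,p4},{p4,p5},{p4,p6},{p1,p2,p4},{p1,p4,p5},{p2,p4,p6}}
  W14: {{p1,p5},{p1,p4,p5}}
  W15: {{p4,p5},{p1,p4,p5}}
  W23: {{p2,p6},{p2,p4,p6}}
  W24: {{p1,p6}}
  W25: {{p4,p6},{p2,p4,p6}}
  W34: {{p1,p2},{p1,p2,p4}} {{p2,p3}}
  W35: {{p2,p4},{p1,p2,p4},{p2,p4,p6}}
  W45: {{p1,p4},{p1,p2,p4},{p1,p4,p5}} {{p3,p4}}
  W145: {{p1,p4,p5}}
  W235: {{p2,p4,p6}}
  W345: {{p1,p2,p4}}
C dims 6,10,3; δ0: rk 5, SNF 1^5; δ1: rk 3, SNF 1^3
Ȟ^0 = (6 − 5) − 0 = 1, so Ȟ^0 ≅ Z
Ȟ^1 = (10 − 3) − 5 = 2, so Ȟ^1 ≅ Z^2
Ȟ^2 = (3 − 0) − 3 = 0, so Ȟ^2 ≅ 0

Ȟ^0 = Z; Ȟ^1 = Z^2; Ȟ^2 = 0


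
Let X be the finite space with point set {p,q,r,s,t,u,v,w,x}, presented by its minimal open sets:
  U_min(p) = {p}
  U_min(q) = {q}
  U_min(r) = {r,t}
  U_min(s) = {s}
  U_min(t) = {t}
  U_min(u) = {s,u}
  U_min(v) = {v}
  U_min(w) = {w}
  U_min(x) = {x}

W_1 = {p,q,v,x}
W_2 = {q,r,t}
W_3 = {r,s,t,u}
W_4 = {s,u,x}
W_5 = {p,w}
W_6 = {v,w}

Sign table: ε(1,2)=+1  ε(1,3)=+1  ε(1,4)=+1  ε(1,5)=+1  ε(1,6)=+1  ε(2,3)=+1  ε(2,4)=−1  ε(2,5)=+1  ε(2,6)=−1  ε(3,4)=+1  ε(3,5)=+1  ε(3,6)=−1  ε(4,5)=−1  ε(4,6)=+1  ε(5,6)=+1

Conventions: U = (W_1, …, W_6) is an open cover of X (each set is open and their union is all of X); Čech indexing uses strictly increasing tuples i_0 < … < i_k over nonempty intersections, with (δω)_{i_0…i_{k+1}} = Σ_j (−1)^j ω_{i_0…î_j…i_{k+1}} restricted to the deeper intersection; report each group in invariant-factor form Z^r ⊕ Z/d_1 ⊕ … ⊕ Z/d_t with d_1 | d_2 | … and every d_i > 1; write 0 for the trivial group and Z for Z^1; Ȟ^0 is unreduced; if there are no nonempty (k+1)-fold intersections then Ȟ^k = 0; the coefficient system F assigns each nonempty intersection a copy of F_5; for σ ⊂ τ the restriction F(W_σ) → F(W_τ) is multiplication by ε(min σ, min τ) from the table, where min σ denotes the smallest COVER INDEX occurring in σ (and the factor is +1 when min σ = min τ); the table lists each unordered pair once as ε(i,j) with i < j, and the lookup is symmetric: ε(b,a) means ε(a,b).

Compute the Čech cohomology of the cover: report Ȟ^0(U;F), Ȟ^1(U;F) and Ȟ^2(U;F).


nerve simplices:
  W12={q} W14={x} W15={p} W16={v} W23={r,t} W34={s,u} W56={w}
C dims 6,7; δ0: rk_F5 5
degree 0: 6−5−0 = 1 → Ȟ^0 ≅ Z/5
degree 1: 7−0−5 = 2 → Ȟ^1 ≅ Z/5 ⊕ Z/5
degree 2: 0−0−0 = 0 → Ȟ^2 ≅ 0

Ȟ^0 = Z/5; Ȟ^1 = Z/5 ⊕ Z/5; Ȟ^2 = 0


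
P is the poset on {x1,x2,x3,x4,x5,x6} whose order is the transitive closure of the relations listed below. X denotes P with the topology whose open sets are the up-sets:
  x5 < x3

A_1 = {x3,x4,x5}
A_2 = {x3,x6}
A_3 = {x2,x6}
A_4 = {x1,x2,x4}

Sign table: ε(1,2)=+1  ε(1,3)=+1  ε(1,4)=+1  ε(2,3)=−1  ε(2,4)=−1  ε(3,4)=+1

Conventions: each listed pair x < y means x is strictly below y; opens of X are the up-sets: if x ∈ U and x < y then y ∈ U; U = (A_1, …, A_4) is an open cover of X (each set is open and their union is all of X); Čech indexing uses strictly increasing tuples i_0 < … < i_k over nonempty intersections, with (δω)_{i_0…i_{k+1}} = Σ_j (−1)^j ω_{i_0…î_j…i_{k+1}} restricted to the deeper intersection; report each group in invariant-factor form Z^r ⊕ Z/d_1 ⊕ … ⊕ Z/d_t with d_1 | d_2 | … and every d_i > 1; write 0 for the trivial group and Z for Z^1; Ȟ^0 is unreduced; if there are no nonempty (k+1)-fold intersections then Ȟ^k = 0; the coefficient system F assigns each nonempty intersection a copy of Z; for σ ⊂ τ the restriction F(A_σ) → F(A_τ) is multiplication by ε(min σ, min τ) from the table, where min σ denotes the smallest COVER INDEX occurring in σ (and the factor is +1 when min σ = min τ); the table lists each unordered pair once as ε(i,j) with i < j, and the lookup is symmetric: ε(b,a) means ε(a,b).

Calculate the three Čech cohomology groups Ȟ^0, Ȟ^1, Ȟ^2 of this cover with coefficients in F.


Ȟ^0(U;F) ≅ 0; Ȟ^1(U;F) ≅ Z/2; Ȟ^2(U;F) ≅ 0

nonempty overlaps:
  A12={x3} A14={x4} A23={x6} A34={x2}
C dims 4,4; δ0: rk 4, SNF 1^3·2
degree 0: 4−4−0 = 0 → Ȟ^0 ≅ 0
degree 1: 4−0−4 = 0 plus torsion [2] → Ȟ^1 ≅ Z/2
degree 2: 0−0−0 = 0 → Ȟ^2 ≅ 0


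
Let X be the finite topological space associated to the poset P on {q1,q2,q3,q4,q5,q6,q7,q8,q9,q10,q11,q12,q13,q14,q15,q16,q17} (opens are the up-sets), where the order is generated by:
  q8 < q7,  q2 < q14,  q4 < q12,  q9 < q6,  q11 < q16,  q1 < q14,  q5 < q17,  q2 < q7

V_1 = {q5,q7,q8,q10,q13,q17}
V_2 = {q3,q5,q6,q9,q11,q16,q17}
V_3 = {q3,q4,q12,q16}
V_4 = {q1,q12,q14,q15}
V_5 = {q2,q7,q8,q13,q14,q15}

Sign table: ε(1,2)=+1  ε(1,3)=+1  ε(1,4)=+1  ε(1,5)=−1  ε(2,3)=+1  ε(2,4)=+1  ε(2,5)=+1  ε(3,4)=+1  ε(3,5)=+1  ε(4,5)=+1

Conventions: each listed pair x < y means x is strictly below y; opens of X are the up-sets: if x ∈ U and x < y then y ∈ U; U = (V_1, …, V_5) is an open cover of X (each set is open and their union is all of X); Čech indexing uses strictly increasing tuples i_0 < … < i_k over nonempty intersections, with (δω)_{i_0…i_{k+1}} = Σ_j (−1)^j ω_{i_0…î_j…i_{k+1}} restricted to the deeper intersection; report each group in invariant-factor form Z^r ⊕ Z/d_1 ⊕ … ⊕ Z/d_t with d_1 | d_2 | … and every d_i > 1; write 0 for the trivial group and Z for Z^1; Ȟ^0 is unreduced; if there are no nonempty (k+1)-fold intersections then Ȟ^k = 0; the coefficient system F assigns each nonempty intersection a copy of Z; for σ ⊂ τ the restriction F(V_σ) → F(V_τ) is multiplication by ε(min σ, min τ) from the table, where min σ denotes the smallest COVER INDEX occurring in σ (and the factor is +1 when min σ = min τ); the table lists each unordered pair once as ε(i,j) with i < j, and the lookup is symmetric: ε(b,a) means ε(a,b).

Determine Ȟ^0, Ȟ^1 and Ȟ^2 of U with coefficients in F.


Ȟ^0 = 0,  Ȟ^1 = Z/2,  Ȟ^2 = 0

nerve of the cover:
  V12={q5,q17} V15={q7,q8,q13} V23={q3,q16} V34={q12} V45={q14,q15}
C dims 5,5; δ0: rk 5, SNF 1^4·2
Ȟ^0 = (5 − 5) − 0 = 0, so Ȟ^0 ≅ 0
Ȟ^1 = (5 − 0) − 5 = 0 plus torsion [2], so Ȟ^1 ≅ Z/2
Ȟ^2 = (0 − 0) − 0 = 0, so Ȟ^2 ≅ 0


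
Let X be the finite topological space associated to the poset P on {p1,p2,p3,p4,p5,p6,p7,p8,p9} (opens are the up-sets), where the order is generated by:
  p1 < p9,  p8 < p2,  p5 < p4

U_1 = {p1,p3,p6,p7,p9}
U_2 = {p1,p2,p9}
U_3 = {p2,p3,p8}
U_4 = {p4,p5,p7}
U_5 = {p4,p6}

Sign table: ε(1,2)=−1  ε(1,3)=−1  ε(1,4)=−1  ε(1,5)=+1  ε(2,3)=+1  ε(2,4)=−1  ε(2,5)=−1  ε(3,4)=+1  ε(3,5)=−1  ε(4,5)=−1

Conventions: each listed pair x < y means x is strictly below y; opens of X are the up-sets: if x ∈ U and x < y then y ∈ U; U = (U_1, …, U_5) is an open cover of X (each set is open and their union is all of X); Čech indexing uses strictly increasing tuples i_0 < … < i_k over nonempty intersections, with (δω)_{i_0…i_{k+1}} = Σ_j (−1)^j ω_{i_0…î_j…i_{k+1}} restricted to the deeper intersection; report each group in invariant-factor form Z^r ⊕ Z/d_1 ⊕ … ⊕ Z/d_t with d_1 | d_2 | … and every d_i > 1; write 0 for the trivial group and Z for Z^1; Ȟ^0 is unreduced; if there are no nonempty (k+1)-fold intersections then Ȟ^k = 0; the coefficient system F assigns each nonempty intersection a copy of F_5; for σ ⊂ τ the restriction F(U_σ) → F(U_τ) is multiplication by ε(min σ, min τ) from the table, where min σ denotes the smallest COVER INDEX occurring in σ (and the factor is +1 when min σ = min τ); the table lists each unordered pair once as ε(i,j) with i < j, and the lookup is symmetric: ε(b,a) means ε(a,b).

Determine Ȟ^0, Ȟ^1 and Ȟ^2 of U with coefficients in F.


Ȟ^0(U;F) ≅ Z/5, Ȟ^1(U;F) ≅ Z/5 ⊕ Z/5 and Ȟ^2(U;F) ≅ 0

intersection data:
  U12={p1,p9} U13={p3} U14={p7} U15={p6} U23={p2} U45={p4}
C dims 5,6; δ0: rk_F5 4
Ȟ^0 = (5 − 4) − 0 = 1, so Ȟ^0 ≅ Z/5
Ȟ^1 = (6 − 0) − 4 = 2, so Ȟ^1 ≅ Z/5 ⊕ Z/5
Ȟ^2 = (0 − 0) − 0 = 0, so Ȟ^2 ≅ 0


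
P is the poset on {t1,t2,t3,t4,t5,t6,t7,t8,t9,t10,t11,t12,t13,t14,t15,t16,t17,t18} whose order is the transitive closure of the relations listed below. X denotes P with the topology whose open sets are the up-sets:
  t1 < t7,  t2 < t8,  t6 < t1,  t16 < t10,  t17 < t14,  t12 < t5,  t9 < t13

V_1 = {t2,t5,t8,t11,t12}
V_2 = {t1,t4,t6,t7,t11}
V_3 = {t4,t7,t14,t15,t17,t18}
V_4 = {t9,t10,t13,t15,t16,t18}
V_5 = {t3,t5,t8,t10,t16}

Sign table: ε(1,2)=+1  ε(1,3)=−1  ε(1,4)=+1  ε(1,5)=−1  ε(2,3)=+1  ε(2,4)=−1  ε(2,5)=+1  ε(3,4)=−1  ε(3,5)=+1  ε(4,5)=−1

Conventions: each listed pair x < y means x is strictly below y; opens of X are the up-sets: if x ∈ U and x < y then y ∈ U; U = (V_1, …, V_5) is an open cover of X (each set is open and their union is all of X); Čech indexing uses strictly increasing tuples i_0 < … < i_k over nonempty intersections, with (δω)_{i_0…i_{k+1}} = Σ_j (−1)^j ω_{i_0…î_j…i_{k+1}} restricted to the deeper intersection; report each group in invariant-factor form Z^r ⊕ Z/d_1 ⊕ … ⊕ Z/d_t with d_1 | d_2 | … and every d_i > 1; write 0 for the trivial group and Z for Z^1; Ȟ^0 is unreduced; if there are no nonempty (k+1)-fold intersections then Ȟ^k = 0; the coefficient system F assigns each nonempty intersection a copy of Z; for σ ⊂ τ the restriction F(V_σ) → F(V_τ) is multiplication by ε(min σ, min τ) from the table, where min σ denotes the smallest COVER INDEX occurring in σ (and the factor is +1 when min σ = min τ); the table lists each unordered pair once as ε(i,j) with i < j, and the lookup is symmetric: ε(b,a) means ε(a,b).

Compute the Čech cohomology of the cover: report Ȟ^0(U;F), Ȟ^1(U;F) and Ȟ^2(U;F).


cover nerve:
  V12={t11} V15={t5,t8} V23={t4,t7} V34={t15,t18} V45={t10,t16}
C dims 5,5; δ0: rk 5, SNF 1^4·2
Ȟ^0: (5−5)−0=0 ⇒ 0
Ȟ^1: (5−0)−5=0 plus torsion [2] ⇒ Z/2
Ȟ^2: (0−0)−0=0 ⇒ 0

Ȟ^0 ≅ 0, Ȟ^1 ≅ Z/2, Ȟ^2 ≅ 0


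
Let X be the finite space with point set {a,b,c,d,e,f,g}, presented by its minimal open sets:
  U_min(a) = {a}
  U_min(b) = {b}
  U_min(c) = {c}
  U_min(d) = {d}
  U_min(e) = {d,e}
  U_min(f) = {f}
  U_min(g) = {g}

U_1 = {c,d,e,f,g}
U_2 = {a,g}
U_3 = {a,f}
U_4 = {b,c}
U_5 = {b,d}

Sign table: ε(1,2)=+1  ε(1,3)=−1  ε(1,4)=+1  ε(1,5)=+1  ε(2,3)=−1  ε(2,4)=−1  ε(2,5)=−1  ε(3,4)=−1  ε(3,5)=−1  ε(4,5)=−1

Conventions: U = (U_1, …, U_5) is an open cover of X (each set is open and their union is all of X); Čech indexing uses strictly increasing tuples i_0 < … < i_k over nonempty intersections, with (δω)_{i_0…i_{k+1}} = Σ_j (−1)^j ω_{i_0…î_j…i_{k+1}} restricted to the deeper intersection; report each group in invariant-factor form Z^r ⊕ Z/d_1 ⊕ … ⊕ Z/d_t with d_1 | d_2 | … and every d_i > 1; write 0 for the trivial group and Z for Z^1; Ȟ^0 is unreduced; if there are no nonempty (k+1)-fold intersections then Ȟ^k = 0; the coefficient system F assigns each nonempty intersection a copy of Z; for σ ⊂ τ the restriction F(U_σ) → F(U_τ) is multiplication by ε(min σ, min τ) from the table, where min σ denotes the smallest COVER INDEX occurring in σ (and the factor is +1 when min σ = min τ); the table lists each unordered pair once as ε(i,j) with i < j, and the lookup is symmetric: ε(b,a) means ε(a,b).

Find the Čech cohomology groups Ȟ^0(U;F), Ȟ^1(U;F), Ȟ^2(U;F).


Ȟ^0(U;F) ≅ 0, Ȟ^1(U;F) ≅ Z ⊕ Z/2 and Ȟ^2(U;F) ≅ 0

cover nerve:
  U12={g} U13={f} U14={c} U15={d} U23={a} U45={b}
C dims 5,6; δ0: rk 5, SNF 1^4·2
Ȟ^0: (5−5)−0=0 ⇒ 0
Ȟ^1: (6−0)−5=1 plus torsion [2] ⇒ Z ⊕ Z/2
Ȟ^2: (0−0)−0=0 ⇒ 0


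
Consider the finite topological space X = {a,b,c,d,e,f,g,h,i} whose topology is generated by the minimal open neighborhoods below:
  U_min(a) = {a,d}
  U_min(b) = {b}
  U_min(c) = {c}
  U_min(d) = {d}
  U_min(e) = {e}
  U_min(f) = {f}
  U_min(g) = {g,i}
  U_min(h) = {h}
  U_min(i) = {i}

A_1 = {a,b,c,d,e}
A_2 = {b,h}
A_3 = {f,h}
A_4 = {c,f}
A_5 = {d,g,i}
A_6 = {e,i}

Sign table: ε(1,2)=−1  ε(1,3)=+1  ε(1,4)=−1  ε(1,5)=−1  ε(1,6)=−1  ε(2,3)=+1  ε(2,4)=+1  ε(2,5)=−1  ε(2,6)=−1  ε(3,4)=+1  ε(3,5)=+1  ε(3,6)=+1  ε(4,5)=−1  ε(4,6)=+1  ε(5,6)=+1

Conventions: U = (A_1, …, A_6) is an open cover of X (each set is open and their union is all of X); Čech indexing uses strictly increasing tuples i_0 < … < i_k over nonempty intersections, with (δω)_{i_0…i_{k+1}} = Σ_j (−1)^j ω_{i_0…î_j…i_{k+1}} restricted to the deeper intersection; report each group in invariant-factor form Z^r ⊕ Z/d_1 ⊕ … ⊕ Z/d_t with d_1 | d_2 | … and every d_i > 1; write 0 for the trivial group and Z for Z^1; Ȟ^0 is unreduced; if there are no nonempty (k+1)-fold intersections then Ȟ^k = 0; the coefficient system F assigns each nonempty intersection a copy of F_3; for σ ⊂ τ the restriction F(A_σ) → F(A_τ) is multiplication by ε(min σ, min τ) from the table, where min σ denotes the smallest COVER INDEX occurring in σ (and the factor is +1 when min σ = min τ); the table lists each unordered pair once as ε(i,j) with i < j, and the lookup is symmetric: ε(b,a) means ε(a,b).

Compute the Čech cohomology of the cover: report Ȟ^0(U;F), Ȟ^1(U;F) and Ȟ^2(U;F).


Ȟ^0 ≅ Z/3, Ȟ^1 ≅ Z/3 ⊕ Z/3 and Ȟ^2 ≅ 0

nonempty intersections:
  A12={b} A14={c} A15={d} A16={e} A23={h} A34={f} A56={i}
C dims 6,7; δ0: rk_F3 5
Ȟ^0: (6−5)−0=1 ⇒ Z/3
Ȟ^1: (7−0)−5=2 ⇒ Z/3 ⊕ Z/3
Ȟ^2: (0−0)−0=0 ⇒ 0


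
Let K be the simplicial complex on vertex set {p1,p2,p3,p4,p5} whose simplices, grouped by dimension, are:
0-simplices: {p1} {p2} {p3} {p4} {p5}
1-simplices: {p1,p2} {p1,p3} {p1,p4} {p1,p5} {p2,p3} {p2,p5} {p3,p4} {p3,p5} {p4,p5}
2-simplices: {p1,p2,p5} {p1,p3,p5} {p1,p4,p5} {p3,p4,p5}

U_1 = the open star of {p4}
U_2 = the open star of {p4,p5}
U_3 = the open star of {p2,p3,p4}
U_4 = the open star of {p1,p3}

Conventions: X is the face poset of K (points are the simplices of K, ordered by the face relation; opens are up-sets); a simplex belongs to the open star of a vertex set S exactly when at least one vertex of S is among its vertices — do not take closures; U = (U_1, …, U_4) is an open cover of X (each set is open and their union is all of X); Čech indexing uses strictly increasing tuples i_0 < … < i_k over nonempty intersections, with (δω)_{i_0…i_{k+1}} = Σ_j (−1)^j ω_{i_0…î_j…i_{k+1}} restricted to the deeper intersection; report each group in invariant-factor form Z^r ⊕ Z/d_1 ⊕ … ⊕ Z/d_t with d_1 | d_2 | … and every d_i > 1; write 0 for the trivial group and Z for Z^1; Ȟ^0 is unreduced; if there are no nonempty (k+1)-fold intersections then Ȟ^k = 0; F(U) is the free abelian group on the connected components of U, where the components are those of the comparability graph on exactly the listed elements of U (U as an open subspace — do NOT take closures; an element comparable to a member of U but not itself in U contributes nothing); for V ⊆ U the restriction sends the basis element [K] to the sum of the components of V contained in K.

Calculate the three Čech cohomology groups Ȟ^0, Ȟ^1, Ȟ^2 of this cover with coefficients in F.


nonempty overlaps:
  U1={{p4},{p1,p4},{p3,p4},{p4,p5},{p1,p4,p5},{p3,p4,p5}} U2={{p4},{p5},{p1,p4},{p1,p5},{p2,p5},{p3,p4},{p3,p5},{p4,p5},{p1,p2,p5},{p1,p3,p5},{p1,p4,p5},{p3,p4,p5}} U3={{p2},{p3},{p4},{p1,p2},{p1,p3},{p1,p4},{p2,p3},{p2,p5},{p3,p4},{p3,p5},{p4,p5},{p1,p2,p5},{p1,p3,p5},{p1,p4,p5},{p3,p4,p5}} U4={{p1},{p3},{p1,p2},{p1,p3},{p1,p4},{p1,p5},{p2,p3},{p3,p4},{p3,p5},{p1,p2,p5},{p1,p3,p5},{p1,p4,p5},{p3,p4,p5}}
  U12={{p4},{p1,p4},{p3,p4},{p4,p5},{p1,p4,p5},{p3,p4,p5}} U13={{p4},{p1,p4},{p3,p4},{p4,p5},{p1,p4,p5},{p3,p4,p5}} U14={{p1,p4},{p3,p4},{p1,p4,p5},{p3,p4,p5}} U23={{p4},{p1,p4},{p2,p5},{p3,p4},{p3,p5},{p4,p5},{p1,p2,p5},{p1,p3,p5},{p1,p4,p5},{p3,p4,p5}} U24={{p1,p4},{p1,p5},{p3,p4},{p3,p5},{p1,p2,p5},{p1,p3,p5},{p1,p4,p5},{p3,p4,p5}} U34={{p3},{p1,p2},{p1,p3},{p1,p4},{p2,p3},{p3,p4},{p3,p5},{p1,p2,p5},{p1,p3,p5},{p1,p4,p5},{p3,p4,p5}}
  U123={{p4},{p1,p4},{p3,p4},{p4,p5},{p1,p4,p5},{p3,p4,p5}} U124={{p1,p4},{p3,p4},{p1,p4,p5},{p3,p4,p5}} U134={{p1,p4},{p3,p4},{p1,p4,p5},{p3,p4,p5}} U234={{p1,p4},{p3,p4},{p3,p5},{p1,p2,p5},{p1,p3,p5},{p1,p4,p5},{p3,p4,p5}}
  U1234={{p1,p4},{p3,p4},{p1,p4,p5},{p3,p4,p5}}
components per intersection:
  U1: {{p4},{p1,p4},{p3,p4},{p4,p5},{p1,p4,p5},{p3,p4,p5}}
  U2: {{p4},{p5},{p1,p4},{p1,p5},{p2,p5},{p3,p4},{p3,p5},{p4,p5},{p1,p2,p5},{p1,p3,p5},{p1,p4,p5},{p3,p4,p5}}
  U3: {{p2},{p3},{p4},{p1,p2},{p1,p3},{p1,p4},{p2,p3},{p2,p5},{p3,p4},{p3,p5},{p4,p5},{p1,p2,p5},{p1,p3,p5},{p1,p4,p5},{p3,p4,p5}}
  U4: {{p1},{p3},{p1,p2},{p1,p3},{p1,p4},{p1,p5},{p2,p3},{p3,p4},{p3,p5},{p1,p2,p5},{p1,p3,p5},{p1,p4,p5},{p3,p4,p5}}
  U12: {{p4},{p1,p4},{p3,p4},{p4,p5},{p1,p4,p5},{p3,p4,p5}}
  U13: {{p4},{p1,p4},{p3,p4},{p4,p5},{p1,p4,p5},{p3,p4,p5}}
  U14: {{p1,p4},{p1,p4,p5}} {{p3,p4},{p3,p4,p5}}
  U23: {{p4},{p1,p4},{p3,p4},{p3,p5},{p4,p5},{p1,p3,p5},{p1,p4,p5},{p3,p4,p5}} {{p2,p5},{p1,p2,p5}}
  U24: {{p1,p4},{p1,p5},{p3,p4},{p3,p5},{p1,p2,p5},{p1,p3,p5},{p1,p4,p5},{p3,p4,p5}}
  U34: {{p3},{p1,p3},{p2,p3},{p3,p4},{p3,p5},{p1,p3,p5},{p3,p4,p5}} {{p1,p2},{p1,p2,p5}} {{p1,p4},{p1,p4,p5}}
  U123: {{p4},{p1,p4},{p3,p4},{p4,p5},{p1,p4,p5},{p3,p4,p5}}
  U124: {{p1,p4},{p1,p4,p5}} {{p3,p4},{p3,p4,p5}}
  U134: {{p1,p4},{p1,p4,p5}} {{p3,p4},{p3,p4,p5}}
  U234: {{p1,p4},{p1,p4,p5}} {{p3,p4},{p3,p5},{p1,p3,p5},{p3,p4,p5}} {{p1,p2,p5}}
  U1234: {{p1,p4},{p1,p4,p5}} {{p3,p4},{p3,p4,p5}}
C dims 4,10,8,2; δ0: rk 3, SNF 1^3; δ1: rk 6, SNF 1^6; δ2: rk 2, SNF 1^2
degree 0: 4−3−0 = 1 → Ȟ^0 ≅ Z
degree 1: 10−6−3 = 1 → Ȟ^1 ≅ Z
degree 2: 8−2−6 = 0 → Ȟ^2 ≅ 0

Ȟ^0(U;F) ≅ Z, Ȟ^1(U;F) ≅ Z, Ȟ^2(U;F) ≅ 0


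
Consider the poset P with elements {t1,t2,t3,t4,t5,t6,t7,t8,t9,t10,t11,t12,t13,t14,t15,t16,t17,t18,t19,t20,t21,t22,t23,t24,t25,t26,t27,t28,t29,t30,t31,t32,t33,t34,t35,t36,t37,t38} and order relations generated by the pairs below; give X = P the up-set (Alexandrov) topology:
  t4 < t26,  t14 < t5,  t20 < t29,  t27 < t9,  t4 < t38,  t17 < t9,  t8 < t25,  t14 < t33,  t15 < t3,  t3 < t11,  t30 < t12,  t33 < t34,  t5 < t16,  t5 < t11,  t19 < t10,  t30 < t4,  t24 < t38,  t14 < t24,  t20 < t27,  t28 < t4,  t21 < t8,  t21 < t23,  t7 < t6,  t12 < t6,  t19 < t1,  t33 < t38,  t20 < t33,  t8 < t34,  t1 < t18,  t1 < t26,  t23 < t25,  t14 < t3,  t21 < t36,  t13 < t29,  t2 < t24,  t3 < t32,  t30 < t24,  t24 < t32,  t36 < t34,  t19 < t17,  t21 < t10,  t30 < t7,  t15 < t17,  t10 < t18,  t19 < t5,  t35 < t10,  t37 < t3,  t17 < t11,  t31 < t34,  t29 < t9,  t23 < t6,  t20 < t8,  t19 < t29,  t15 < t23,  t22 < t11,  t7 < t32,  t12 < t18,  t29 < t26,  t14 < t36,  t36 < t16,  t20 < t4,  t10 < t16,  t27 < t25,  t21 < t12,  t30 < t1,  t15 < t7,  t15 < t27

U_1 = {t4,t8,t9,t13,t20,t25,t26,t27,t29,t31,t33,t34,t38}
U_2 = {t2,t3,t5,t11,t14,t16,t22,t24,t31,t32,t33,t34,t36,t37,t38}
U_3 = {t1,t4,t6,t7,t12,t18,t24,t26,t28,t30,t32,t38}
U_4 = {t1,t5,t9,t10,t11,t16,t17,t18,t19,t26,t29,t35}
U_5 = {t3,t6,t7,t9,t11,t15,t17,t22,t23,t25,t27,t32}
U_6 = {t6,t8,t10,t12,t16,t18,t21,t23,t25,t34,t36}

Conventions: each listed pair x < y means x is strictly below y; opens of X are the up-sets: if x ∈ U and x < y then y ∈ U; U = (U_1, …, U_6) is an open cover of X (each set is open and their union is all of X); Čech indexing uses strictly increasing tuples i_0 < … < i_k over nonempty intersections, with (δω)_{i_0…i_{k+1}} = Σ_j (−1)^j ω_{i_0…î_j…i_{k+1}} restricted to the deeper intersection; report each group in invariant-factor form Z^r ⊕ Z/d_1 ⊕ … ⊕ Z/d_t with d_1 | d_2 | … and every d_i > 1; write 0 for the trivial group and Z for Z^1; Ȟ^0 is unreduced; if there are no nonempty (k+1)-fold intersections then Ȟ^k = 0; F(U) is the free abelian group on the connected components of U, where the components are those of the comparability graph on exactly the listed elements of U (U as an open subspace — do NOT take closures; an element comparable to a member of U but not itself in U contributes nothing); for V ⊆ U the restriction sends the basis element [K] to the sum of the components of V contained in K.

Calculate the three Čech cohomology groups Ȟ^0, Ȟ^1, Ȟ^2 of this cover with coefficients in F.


Ȟ^0(U;F) ≅ Z; Ȟ^1(U;F) ≅ 0; Ȟ^2(U;F) ≅ Z/2

intersection data:
  U12={t31,t33,t34,t38} U13={t4,t26,t38} U14={t9,t26,t29} U15={t9,t25,t27} U16={t8,t25,t34} U23={t24,t32,t38} U24={t5,t11,t16} U25={t3,t11,t22,t32} U26={t16,t34,t36} U34={t1,t18,t26} U35={t6,t7,t32} U36={t6,t12,t18} U45={t9,t11,t17} U46={t10,t16,t18} U56={t6,t23,t25}
  U123={t38} U126={t34} U134={t26} U145={t9} U156={t25} U235={t32} U245={t11} U246={t16} U346={t18} U356={t6}
components per intersection:
  U1: {t4,t8,t9,t13,t20,t25,t26,t27,t29,t31,t33,t34,t38}
  U2: {t2,t3,t5,t11,t14,t16,t22,t24,t31,t32,t33,t34,t36,t37,t38}
  U3: {t1,t4,t6,t7,t12,t18,t24,t26,t28,t30,t32,t38}
  U4: {t1,t5,t9,t10,t11,t16,t17,t18,t19,t26,t29,t35}
  U5: {t3,t6,t7,t9,t11,t15,t17,t22,t23,t25,t27,t32}
  U6: {t6,t8,t10,t12,t16,t18,t21,t23,t25,t34,t36}
  U12: {t31,t33,t34,t38}
  U13: {t4,t26,t38}
  U14: {t9,t26,t29}
  U15: {t9,t25,t27}
  U16: {t8,t25,t34}
  U23: {t24,t32,t38}
  U24: {t5,t11,t16}
  U25: {t3,t11,t22,t32}
  U26: {t16,t34,t36}
  U34: {t1,t18,t26}
  U35: {t6,t7,t32}
  U36: {t6,t12,t18}
  U45: {t9,t11,t17}
  U46: {t10,t16,t18}
  U56: {t6,t23,t25}
  U123: {t38}
  U126: {t34}
  U134: {t26}
  U145: {t9}
  U156: {t25}
  U235: {t32}
  U245: {t11}
  U246: {t16}
  U346: {t18}
  U356: {t6}
C dims 6,15,10; δ0: rk 5, SNF 1^5; δ1: rk 10, SNF 1^9·2
Ȟ^0 = (6 − 5) − 0 = 1, so Ȟ^0 ≅ Z
Ȟ^1 = (15 − 10) − 5 = 0, so Ȟ^1 ≅ 0
Ȟ^2 = (10 − 0) − 10 = 0 plus torsion [2], so Ȟ^2 ≅ Z/2
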